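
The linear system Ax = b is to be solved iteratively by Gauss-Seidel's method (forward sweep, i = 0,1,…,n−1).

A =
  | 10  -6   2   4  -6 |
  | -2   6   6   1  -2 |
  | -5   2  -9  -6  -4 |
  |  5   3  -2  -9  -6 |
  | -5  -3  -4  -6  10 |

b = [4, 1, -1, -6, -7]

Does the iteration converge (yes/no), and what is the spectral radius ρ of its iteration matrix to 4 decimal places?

no, ρ = 1.2328

Let D = diag(10, 6, -9, -9, 10); L, U the strict triangles.
T_GS = -(D+L)⁻¹U: row 0 first, T[0,1] = -(-6)/(10) = +0.6000; later rows by forward substitution.
  T[0,:] = [+0.0000  +0.6000  -0.2000  -0.4000  +0.6000]
  T[1,:] = [+0.0000  +0.2000  -1.0667  -0.3000  +0.5333]
  T[2,:] = [+0.0000  -0.2889  -0.1259  -0.5111  -0.6593]
  T[3,:] = [+0.0000  +0.4642  -0.4387  -0.2086  -0.0091]
  T[4,:] = [+0.0000  +0.5230  -0.7336  -0.6196  +0.1909]
|eigenvalues of T|: 1.2328, 0.7172, 0.7172, 0.2103, 0.0000.
ρ(T) = max|λ| = 1.2328; 1.2328 > 1 ⇒ diverges.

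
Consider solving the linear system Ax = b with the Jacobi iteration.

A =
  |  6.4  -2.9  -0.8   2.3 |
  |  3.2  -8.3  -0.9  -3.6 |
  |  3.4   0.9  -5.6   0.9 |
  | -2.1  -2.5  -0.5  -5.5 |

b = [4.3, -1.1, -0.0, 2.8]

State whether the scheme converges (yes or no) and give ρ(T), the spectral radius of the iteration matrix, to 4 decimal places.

yes, ρ = 0.8451

Diagonal D = diag(6.4, -8.3, -5.6, -5.5); L, U strict lower/upper.
Jacobi: T = -D⁻¹(L+U), T[0,2] = -(-0.8)/(6.4) = +0.1250; T[0,0] = 0.
  T[0,:] = [+0.0000, +0.4531, +0.1250, -0.3594]
  T[1,:] = [+0.3855, +0.0000, -0.1084, -0.4337]
  T[2,:] = [+0.6071, +0.1607, +0.0000, +0.1607]
  T[3,:] = [-0.3818, -0.4545, -0.0909, +0.0000]
|eigenvalues of T|: 0.8451, 0.4937, 0.3832, 0.0318.
ρ = 0.8451; 0.8451 < 1: convergent.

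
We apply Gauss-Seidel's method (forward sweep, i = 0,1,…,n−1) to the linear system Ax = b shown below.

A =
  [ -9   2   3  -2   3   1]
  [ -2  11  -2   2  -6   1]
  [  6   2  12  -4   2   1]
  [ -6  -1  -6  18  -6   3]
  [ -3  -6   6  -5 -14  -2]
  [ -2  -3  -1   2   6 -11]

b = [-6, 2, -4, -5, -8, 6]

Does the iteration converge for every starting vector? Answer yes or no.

yes

Write A = D+L+U with D = diag(-9, 11, 12, 18, -14, -11).
Gauss-Seidel: T = -(D+L)⁻¹U, row 0 first, T[0,4] = -(3)/(-9) = +0.3333; later rows by forward substitution.
  T[0,:] = [+0.0000, +0.2222, +0.3333, -0.2222, +0.3333, +0.1111]
  T[1,:] = [+0.0000, +0.0404, +0.2424, -0.2222, +0.6061, -0.0707]
  T[2,:] = [+0.0000, -0.1178, -0.2071, +0.4815, -0.4343, -0.1271]
  T[3,:] = [+0.0000, +0.0370, +0.0556, +0.0741, +0.3333, -0.1759]
  T[4,:] = [+0.0000, -0.1287, -0.2839, +0.3228, -0.6364, -0.1280]
  T[5,:] = [+0.0000, -0.1042, -0.2527, +0.2468, -0.4729, -0.0912]
|roots of det(T-λI)|: 0.9137, 0.1925, 0.0908, 0.0908, 0.0804, 0.0000.
ρ(T) = max|λ| = 0.9137; 0.9137 < 1, so it converges for any x₀.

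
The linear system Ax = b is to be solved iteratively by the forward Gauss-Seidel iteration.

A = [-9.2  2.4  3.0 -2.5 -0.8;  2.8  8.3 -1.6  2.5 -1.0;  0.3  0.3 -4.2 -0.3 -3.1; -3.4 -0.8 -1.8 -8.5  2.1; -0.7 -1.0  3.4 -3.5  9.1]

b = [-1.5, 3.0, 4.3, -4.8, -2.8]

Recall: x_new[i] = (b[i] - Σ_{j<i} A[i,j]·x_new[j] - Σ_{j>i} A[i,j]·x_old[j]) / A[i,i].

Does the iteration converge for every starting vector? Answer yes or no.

yes

Let D = diag(-9.2, 8.3, -4.2, -8.5, 9.1); L, U the strict triangles.
T_GS = -(D+L)⁻¹U: row 0 first, T[0,3] = -(-2.5)/(-9.2) = -0.2717; later rows by forward substitution.
  T[0,:] = [+0.0000, +0.2609, +0.3261, -0.2717, -0.0870]
  T[1,:] = [+0.0000, -0.0880, +0.0828, -0.2095, +0.1498]
  T[2,:] = [+0.0000, +0.0123, +0.0292, -0.1058, -0.7336]
  T[3,:] = [+0.0000, -0.0987, -0.1444, +0.1508, +0.4231]
  T[4,:] = [+0.0000, -0.0322, -0.0323, +0.0536, +0.4466]
|roots of det(T-λI)|: 0.5966, 0.1487, 0.0985, 0.0078, 0.0000.
ρ = 0.5966; 0.5966 < 1: convergent.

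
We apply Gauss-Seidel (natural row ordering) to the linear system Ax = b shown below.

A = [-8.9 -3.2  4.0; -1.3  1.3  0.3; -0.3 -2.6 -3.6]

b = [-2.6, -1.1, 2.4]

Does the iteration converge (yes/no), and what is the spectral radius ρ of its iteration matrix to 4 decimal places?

yes, ρ = 0.5422

Diagonal D = diag(-8.9, 1.3, -3.6); L, U strict lower/upper.
GS T = -(D+L)⁻¹U: row 0 first, T[0,2] = -(4)/(-8.9) = +0.4494; later rows by forward substitution.
  T[0,:] = [+0.0000  -0.3596  +0.4494]
  T[1,:] = [+0.0000  -0.3596  +0.2187]
  T[2,:] = [+0.0000  +0.2896  -0.1954]
|roots of det(T-λI)|: 0.5422, 0.0128, 0.0000.
spectral radius ρ = 0.5422; 0.5422 < 1, so it converges for any x₀.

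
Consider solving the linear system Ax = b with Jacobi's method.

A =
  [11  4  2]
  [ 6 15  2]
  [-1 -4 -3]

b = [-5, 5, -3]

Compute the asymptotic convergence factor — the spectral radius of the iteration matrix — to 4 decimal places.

Let D = diag(11, 15, -3); L, U the strict triangles.
Jacobi T = -D⁻¹(L+U): T[2,1] = -(-4)/(-3) = -1.3333; T[2,2] = 0.
  T[0,:] = [+0.0000 -0.3636 -0.1818]
  T[1,:] = [-0.4000 +0.0000 -0.1333]
  T[2,:] = [-0.3333 -1.3333 +0.0000]
|eigenvalues of T|: 0.7335, 0.3927, 0.3927.
ρ(T) = max|λ| = 0.7335; 0.7335 < 1: convergent.

0.7335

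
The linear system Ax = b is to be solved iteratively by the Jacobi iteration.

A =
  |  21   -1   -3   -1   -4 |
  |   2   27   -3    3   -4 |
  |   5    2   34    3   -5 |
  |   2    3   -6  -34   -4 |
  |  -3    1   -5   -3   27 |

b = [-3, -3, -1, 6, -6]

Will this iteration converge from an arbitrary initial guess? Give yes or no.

yes

Split A = D + L + U, D = diag(21, 27, 34, -34, 27).
Jacobi T = -D⁻¹(L+U): T[2,0] = -(5)/(34) = -0.1471; T[2,2] = 0.
  T[0,:] = [+0.0000 +0.0476 +0.1429 +0.0476 +0.1905]
  T[1,:] = [-0.0741 +0.0000 +0.1111 -0.1111 +0.1481]
  T[2,:] = [-0.1471 -0.0588 +0.0000 -0.0882 +0.1471]
  T[3,:] = [+0.0588 +0.0882 -0.1765 +0.0000 -0.1176]
  T[4,:] = [+0.1111 -0.0370 +0.1852 +0.1111 +0.0000]
|λ(T)| sorted: 0.1993, 0.1664, 0.1664, 0.0872, 0.0346.
ρ(T) = max|λ| = 0.1993; 0.1993 < 1 ⇒ converges.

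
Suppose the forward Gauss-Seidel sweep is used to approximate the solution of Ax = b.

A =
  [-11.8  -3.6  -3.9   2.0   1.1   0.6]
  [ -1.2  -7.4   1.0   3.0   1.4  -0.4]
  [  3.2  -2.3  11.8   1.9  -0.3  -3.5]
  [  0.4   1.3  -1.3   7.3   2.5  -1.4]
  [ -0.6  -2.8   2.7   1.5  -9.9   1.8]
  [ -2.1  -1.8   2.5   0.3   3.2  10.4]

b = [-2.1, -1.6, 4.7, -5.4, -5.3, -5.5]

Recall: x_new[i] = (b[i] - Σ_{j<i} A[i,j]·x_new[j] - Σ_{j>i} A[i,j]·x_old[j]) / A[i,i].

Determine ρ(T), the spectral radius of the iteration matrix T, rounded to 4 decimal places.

0.6055

Write A = D+L+U with D = diag(-11.8, -7.4, 11.8, 7.3, -9.9, 10.4).
T_GS = -(D+L)⁻¹U: row 0 first, T[0,4] = -(1.1)/(-11.8) = +0.0932; later rows by forward substitution.
  T[0,:] = [+0.0000, -0.3051, -0.3305, +0.1695, +0.0932, +0.0508]
  T[1,:] = [+0.0000, +0.0495, +0.1887, +0.3779, +0.1741, -0.0623]
  T[2,:] = [+0.0000, +0.0924, +0.1264, -0.1333, +0.0341, +0.2707]
  T[3,:] = [+0.0000, +0.0244, +0.0070, -0.1003, -0.3725, +0.2483]
  T[4,:] = [+0.0000, +0.0334, +0.0022, -0.1687, -0.1020, +0.3078]
  T[5,:] = [+0.0000, -0.0862, -0.0653, +0.1865, +0.0829, -0.1675]
moduli |λ_i(T)| = 0.6055, 0.1876, 0.1876, 0.1510, 0.0259, 0.0000.
ρ(T) = max|λ| = 0.6055; 0.6055 < 1 ⇒ converges.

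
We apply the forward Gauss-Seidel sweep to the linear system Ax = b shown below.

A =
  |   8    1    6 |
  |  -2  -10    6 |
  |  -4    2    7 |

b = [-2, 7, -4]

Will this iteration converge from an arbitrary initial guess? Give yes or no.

yes

Diagonal D = diag(8, -10, 7); L, U strict lower/upper.
GS T = -(D+L)⁻¹U: row 0 first, T[0,1] = -(1)/(8) = -0.1250; later rows by forward substitution.
  T[0,:] = [+0.0000 -0.1250 -0.7500]
  T[1,:] = [+0.0000 +0.0250 +0.7500]
  T[2,:] = [+0.0000 -0.0786 -0.6429]
moduli |λ_i(T)| = 0.5382, 0.0796, 0.0000.
spectral radius ρ = 0.5382; 0.5382 < 1 ⇒ converges.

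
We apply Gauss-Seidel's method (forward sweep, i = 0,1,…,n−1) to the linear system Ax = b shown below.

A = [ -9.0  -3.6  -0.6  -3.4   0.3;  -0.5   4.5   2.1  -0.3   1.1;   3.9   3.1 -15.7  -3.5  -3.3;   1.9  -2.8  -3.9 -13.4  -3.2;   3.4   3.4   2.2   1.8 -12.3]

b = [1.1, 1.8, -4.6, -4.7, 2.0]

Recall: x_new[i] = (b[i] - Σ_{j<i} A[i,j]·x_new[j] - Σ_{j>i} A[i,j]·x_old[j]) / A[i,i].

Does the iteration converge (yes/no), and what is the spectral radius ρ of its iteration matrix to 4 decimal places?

A = D + L + U where D = diag(-9, 4.5, -15.7, -13.4, -12.3).
Gauss-Seidel: T = -(D+L)⁻¹U, row 0 first, T[0,2] = -(-0.6)/(-9) = -0.0667; later rows by forward substitution.
  T[0,:] = [+0.0000, -0.4000, -0.0667, -0.3778, +0.0333]
  T[1,:] = [+0.0000, -0.0444, -0.4741, +0.0247, -0.2407]
  T[2,:] = [+0.0000, -0.1081, -0.1102, -0.3119, -0.2494]
  T[3,:] = [+0.0000, -0.0160, +0.1217, +0.0321, -0.1112]
  T[4,:] = [+0.0000, -0.1445, -0.1514, -0.1487, -0.1182]
|roots of det(T-λI)|: 0.5113, 0.1821, 0.1821, 0.1620, 0.0000.
spectral radius ρ = 0.5113; 0.5113 < 1, so it converges for any x₀.

yes, ρ = 0.5113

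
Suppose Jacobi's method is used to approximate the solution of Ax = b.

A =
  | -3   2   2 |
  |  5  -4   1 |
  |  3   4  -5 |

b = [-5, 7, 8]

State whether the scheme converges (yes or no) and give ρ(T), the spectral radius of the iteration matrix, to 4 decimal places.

Split A = D + L + U, D = diag(-3, -4, -5).
Jacobi: T = -D⁻¹(L+U), T[1,0] = -(5)/(-4) = +1.2500; T[1,1] = 0.
  T[0,:] = [+0.0000 +0.6667 +0.6667]
  T[1,:] = [+1.2500 +0.0000 +0.2500]
  T[2,:] = [+0.6000 +0.8000 +0.0000]
|eigenvalues of T|: 1.4066, 0.7383, 0.7383.
ρ = 1.4066; 1.4066 > 1 ⇒ diverges.

no, ρ = 1.4066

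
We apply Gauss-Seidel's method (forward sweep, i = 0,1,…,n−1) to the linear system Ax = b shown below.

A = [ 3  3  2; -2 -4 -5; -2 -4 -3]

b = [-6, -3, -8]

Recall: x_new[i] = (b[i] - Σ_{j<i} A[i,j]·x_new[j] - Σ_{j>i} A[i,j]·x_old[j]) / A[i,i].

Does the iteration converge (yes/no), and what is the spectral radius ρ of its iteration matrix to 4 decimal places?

Split A = D + L + U, D = diag(3, -4, -3).
Gauss-Seidel: T = -(D+L)⁻¹U, row 0 first, T[0,1] = -(3)/(3) = -1.0000; later rows by forward substitution.
  T[0,:] = [+0.0000  -1.0000  -0.6667]
  T[1,:] = [+0.0000  +0.5000  -0.9167]
  T[2,:] = [+0.0000  +0.0000  +1.6667]
|eigenvalues of T|: 1.6667, 0.5000, 0.0000.
ρ = 1.6667; 1.6667 > 1: divergent.

no, ρ = 1.6667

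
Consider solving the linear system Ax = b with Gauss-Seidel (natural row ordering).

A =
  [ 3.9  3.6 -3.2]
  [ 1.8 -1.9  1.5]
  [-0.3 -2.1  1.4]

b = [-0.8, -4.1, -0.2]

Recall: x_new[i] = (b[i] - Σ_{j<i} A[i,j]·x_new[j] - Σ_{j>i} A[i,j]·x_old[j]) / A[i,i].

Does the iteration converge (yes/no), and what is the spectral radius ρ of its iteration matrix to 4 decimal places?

Diagonal D = diag(3.9, -1.9, 1.4); L, U strict lower/upper.
Gauss-Seidel: T = -(D+L)⁻¹U, row 0 first, T[0,2] = -(-3.2)/(3.9) = +0.8205; later rows by forward substitution.
  T[0,:] = [+0.0000 -0.9231 +0.8205]
  T[1,:] = [+0.0000 -0.8745 +1.5668]
  T[2,:] = [+0.0000 -1.5095 +2.5260]
eigenvalue magnitudes: 1.5508, 0.1007, 0.0000.
ρ(T) = max|λ| = 1.5508; 1.5508 > 1 ⇒ diverges.

no, ρ = 1.5508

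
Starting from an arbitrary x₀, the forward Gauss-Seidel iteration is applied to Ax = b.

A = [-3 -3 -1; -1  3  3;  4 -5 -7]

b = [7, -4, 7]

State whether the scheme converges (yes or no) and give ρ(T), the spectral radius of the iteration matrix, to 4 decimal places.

Diagonal D = diag(-3, 3, -7); L, U strict lower/upper.
Gauss-Seidel: T = -(D+L)⁻¹U, row 0 first, T[0,2] = -(-1)/(-3) = -0.3333; later rows by forward substitution.
  T[0,:] = [+0.0000, -1.0000, -0.3333]
  T[1,:] = [+0.0000, -0.3333, -1.1111]
  T[2,:] = [+0.0000, -0.3333, +0.6032]
|roots of det(T-λI)|: 0.9028, 0.6330, 0.0000.
ρ(T) = max|λ| = 0.9028; 0.9028 < 1: convergent.

yes, ρ = 0.9028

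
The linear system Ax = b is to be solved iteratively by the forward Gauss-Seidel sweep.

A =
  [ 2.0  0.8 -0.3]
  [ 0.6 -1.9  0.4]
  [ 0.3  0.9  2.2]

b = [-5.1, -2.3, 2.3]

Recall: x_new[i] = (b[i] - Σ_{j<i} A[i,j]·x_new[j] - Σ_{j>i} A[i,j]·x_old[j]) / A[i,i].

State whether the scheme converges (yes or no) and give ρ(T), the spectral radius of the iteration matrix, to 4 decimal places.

yes, ρ = 0.2916

A = D + L + U where D = diag(2, -1.9, 2.2).
T_GS = -(D+L)⁻¹U: row 0 first, T[0,2] = -(-0.3)/(2) = +0.1500; later rows by forward substitution.
  T[0,:] = [+0.0000, -0.4000, +0.1500]
  T[1,:] = [+0.0000, -0.1263, +0.2579]
  T[2,:] = [+0.0000, +0.1062, -0.1260]
eigenvalue magnitudes: 0.2916, 0.0394, 0.0000.
ρ = 0.2916; 0.2916 < 1 ⇒ converges.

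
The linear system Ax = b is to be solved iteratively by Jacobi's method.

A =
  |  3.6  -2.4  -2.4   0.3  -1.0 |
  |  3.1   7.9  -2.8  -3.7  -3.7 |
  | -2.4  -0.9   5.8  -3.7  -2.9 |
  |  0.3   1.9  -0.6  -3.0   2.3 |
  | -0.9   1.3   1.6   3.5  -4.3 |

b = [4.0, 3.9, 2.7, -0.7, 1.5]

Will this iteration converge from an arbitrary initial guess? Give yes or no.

Let D = diag(3.6, 7.9, 5.8, -3, -4.3); L, U the strict triangles.
Jacobi T = -D⁻¹(L+U): T[0,3] = -(0.3)/(3.6) = -0.0833; T[0,0] = 0.
  T[0,:] = [+0.0000  +0.6667  +0.6667  -0.0833  +0.2778]
  T[1,:] = [-0.3924  +0.0000  +0.3544  +0.4684  +0.4684]
  T[2,:] = [+0.4138  +0.1552  +0.0000  +0.6379  +0.5000]
  T[3,:] = [+0.1000  +0.6333  -0.2000  +0.0000  +0.7667]
  T[4,:] = [-0.2093  +0.3023  +0.3721  +0.8140  +0.0000]
|roots of det(T-λI)|: 1.1978, 0.7692, 0.7692, 0.5986, 0.5541.
ρ = 1.1978; 1.1978 > 1, so it fails to converge.

no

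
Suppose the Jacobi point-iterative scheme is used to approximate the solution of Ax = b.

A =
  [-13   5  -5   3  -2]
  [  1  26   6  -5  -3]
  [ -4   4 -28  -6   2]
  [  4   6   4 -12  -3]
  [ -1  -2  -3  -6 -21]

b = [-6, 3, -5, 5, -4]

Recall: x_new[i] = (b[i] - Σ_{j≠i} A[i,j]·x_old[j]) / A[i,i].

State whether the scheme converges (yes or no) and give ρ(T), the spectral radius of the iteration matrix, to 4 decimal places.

yes, ρ = 0.5579

Let D = diag(-13, 26, -28, -12, -21); L, U the strict triangles.
Jacobi T = -D⁻¹(L+U): T[0,1] = -(5)/(-13) = +0.3846; T[0,0] = 0.
  T[0,:] = [+0.0000, +0.3846, -0.3846, +0.2308, -0.1538]
  T[1,:] = [-0.0385, +0.0000, -0.2308, +0.1923, +0.1154]
  T[2,:] = [-0.1429, +0.1429, +0.0000, -0.2143, +0.0714]
  T[3,:] = [+0.3333, +0.5000, +0.3333, +0.0000, -0.2500]
  T[4,:] = [-0.0476, -0.0952, -0.1429, -0.2857, +0.0000]
moduli |λ_i(T)| = 0.5579, 0.4024, 0.4024, 0.1900, 0.1900.
spectral radius ρ = 0.5579; 0.5579 < 1, so it converges for any x₀.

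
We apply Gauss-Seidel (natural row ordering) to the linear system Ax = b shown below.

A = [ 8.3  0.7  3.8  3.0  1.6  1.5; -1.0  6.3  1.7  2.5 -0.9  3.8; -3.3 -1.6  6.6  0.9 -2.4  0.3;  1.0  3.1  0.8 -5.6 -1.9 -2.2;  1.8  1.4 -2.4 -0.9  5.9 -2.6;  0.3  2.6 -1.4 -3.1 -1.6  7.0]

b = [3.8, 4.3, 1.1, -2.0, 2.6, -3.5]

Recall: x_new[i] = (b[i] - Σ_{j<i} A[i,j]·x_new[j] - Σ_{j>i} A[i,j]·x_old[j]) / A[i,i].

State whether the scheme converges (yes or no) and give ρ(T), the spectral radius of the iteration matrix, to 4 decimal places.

Split A = D + L + U, D = diag(8.3, 6.3, 6.6, -5.6, 5.9, 7).
GS T = -(D+L)⁻¹U: row 0 first, T[0,4] = -(1.6)/(8.3) = -0.1928; later rows by forward substitution.
  T[0,:] = [+0.0000 -0.0843 -0.4578 -0.3614 -0.1928 -0.1807]
  T[1,:] = [+0.0000 -0.0134 -0.3425 -0.4542 +0.1123 -0.6319]
  T[2,:] = [+0.0000 -0.0454 -0.3119 -0.4272 +0.2945 -0.2890]
  T[3,:] = [+0.0000 -0.0290 -0.3159 -0.3770 -0.2695 -0.8162]
  T[4,:] = [+0.0000 +0.0060 +0.0459 -0.0132 +0.1108 +0.4037]
  T[5,:] = [+0.0000 -0.0119 -0.0450 -0.0712 -0.0686 -0.0845]
eigenvalue magnitudes: 0.8440, 0.1179, 0.1179, 0.0412, 0.0412, 0.0000.
ρ(T) = max|λ| = 0.8440; 0.8440 < 1 ⇒ converges.

yes, ρ = 0.8440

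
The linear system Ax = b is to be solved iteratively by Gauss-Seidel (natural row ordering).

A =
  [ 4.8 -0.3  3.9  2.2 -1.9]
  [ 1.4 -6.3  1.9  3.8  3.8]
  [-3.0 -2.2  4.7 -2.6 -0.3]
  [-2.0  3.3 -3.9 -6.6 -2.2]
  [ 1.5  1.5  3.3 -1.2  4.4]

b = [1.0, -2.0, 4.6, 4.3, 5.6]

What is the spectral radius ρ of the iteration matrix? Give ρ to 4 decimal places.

Let D = diag(4.8, -6.3, 4.7, -6.6, 4.4); L, U the strict triangles.
GS T = -(D+L)⁻¹U: row 0 first, T[0,1] = -(-0.3)/(4.8) = +0.0625; later rows by forward substitution.
  T[0,:] = [+0.0000  +0.0625  -0.8125  -0.4583  +0.3958]
  T[1,:] = [+0.0000  +0.0139  +0.1210  +0.5013  +0.6911]
  T[2,:] = [+0.0000  +0.0464  -0.4620  +0.4953  +0.6400]
  T[3,:] = [+0.0000  -0.0394  +0.5797  +0.0969  -0.4859]
  T[4,:] = [+0.0000  -0.0716  +0.7403  -0.3597  -0.9831]
|eigenvalues of T|: 1.6614, 0.4118, 0.0501, 0.0346, 0.0000.
ρ(T) = max|λ| = 1.6614; 1.6614 > 1: divergent.

1.6614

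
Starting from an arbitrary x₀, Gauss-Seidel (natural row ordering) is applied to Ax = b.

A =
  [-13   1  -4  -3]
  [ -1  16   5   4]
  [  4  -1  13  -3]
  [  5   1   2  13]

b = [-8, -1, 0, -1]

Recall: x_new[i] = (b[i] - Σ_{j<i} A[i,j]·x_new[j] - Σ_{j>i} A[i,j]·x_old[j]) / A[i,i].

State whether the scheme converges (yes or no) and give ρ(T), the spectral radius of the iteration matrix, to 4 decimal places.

Let D = diag(-13, 16, 13, 13); L, U the strict triangles.
T_GS = -(D+L)⁻¹U: row 0 first, T[0,3] = -(-3)/(-13) = -0.2308; later rows by forward substitution.
  T[0,:] = [+0.0000, +0.0769, -0.3077, -0.2308]
  T[1,:] = [+0.0000, +0.0048, -0.3317, -0.2644]
  T[2,:] = [+0.0000, -0.0233, +0.0692, +0.2814]
  T[3,:] = [+0.0000, -0.0264, +0.1332, +0.0658]
|λ(T)| sorted: 0.3122, 0.1107, 0.0617, 0.0000.
ρ = 0.3122; 0.3122 < 1, so it converges for any x₀.

yes, ρ = 0.3122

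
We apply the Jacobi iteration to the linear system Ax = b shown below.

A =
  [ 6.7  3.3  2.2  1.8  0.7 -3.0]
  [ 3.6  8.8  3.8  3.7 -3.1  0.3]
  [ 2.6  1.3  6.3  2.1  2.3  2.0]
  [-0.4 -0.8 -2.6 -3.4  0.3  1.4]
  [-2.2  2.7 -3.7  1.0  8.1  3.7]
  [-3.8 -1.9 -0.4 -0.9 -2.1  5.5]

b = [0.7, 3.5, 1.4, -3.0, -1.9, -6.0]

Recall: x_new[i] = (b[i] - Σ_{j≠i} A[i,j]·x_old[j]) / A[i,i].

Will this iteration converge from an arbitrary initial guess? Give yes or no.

A = D + L + U where D = diag(6.7, 8.8, 6.3, -3.4, 8.1, 5.5).
T_J = -D⁻¹(L+U): T[2,4] = -(2.3)/(6.3) = -0.3651; T[2,2] = 0.
  T[0,:] = [+0.0000  -0.4925  -0.3284  -0.2687  -0.1045  +0.4478]
  T[1,:] = [-0.4091  +0.0000  -0.4318  -0.4205  +0.3523  -0.0341]
  T[2,:] = [-0.4127  -0.2063  +0.0000  -0.3333  -0.3651  -0.3175]
  T[3,:] = [-0.1176  -0.2353  -0.7647  +0.0000  +0.0882  +0.4118]
  T[4,:] = [+0.2716  -0.3333  +0.4568  -0.1235  +0.0000  -0.4568]
  T[5,:] = [+0.6909  +0.3455  +0.0727  +0.1636  +0.3818  +0.0000]
eigenvalue magnitudes: 1.1717, 0.7127, 0.6807, 0.6807, 0.2869, 0.2744.
ρ = 1.1717; 1.1717 > 1: divergent.

no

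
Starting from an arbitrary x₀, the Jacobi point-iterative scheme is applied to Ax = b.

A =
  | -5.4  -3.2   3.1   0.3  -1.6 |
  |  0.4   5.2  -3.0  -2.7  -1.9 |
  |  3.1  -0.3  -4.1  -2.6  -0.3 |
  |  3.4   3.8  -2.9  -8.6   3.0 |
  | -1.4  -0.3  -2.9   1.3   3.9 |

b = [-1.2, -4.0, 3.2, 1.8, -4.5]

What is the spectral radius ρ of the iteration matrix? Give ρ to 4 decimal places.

A = D + L + U where D = diag(-5.4, 5.2, -4.1, -8.6, 3.9).
T_J = -D⁻¹(L+U): T[4,3] = -(1.3)/(3.9) = -0.3333; T[4,4] = 0.
  T[0,:] = [+0.0000, -0.5926, +0.5741, +0.0556, -0.2963]
  T[1,:] = [-0.0769, +0.0000, +0.5769, +0.5192, +0.3654]
  T[2,:] = [+0.7561, -0.0732, +0.0000, -0.6341, -0.0732]
  T[3,:] = [+0.3953, +0.4419, -0.3372, +0.0000, +0.3488]
  T[4,:] = [+0.3590, +0.0769, +0.7436, -0.3333, +0.0000]
|λ(T)| sorted: 1.2296, 0.9727, 0.9727, 0.1812, 0.1310.
ρ = 1.2296; 1.2296 > 1 ⇒ diverges.

1.2296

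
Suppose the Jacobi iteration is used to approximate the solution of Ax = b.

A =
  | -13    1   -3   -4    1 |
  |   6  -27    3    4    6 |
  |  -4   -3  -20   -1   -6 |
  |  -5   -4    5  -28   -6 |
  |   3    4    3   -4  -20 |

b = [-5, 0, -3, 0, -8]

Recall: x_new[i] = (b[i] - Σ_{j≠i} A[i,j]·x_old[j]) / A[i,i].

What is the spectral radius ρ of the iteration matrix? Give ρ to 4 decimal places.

0.5054

A = D + L + U where D = diag(-13, -27, -20, -28, -20).
Jacobi T = -D⁻¹(L+U): T[0,2] = -(-3)/(-13) = -0.2308; T[0,0] = 0.
  T[0,:] = [+0.0000, +0.0769, -0.2308, -0.3077, +0.0769]
  T[1,:] = [+0.2222, +0.0000, +0.1111, +0.1481, +0.2222]
  T[2,:] = [-0.2000, -0.1500, +0.0000, -0.0500, -0.3000]
  T[3,:] = [-0.1786, -0.1429, +0.1786, +0.0000, -0.2143]
  T[4,:] = [+0.1500, +0.2000, +0.1500, -0.2000, +0.0000]
moduli |λ_i(T)| = 0.5054, 0.2116, 0.2116, 0.1596, 0.1596.
spectral radius ρ = 0.5054; 0.5054 < 1: convergent.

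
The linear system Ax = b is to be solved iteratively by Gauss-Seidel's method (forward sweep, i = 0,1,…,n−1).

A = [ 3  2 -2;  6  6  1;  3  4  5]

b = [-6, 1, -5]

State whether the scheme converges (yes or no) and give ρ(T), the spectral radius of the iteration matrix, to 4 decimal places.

Split A = D + L + U, D = diag(3, 6, 5).
GS T = -(D+L)⁻¹U: row 0 first, T[0,1] = -(2)/(3) = -0.6667; later rows by forward substitution.
  T[0,:] = [+0.0000, -0.6667, +0.6667]
  T[1,:] = [+0.0000, +0.6667, -0.8333]
  T[2,:] = [+0.0000, -0.1333, +0.2667]
|roots of det(T-λI)|: 0.8554, 0.0779, 0.0000.
spectral radius ρ = 0.8554; 0.8554 < 1, so it converges for any x₀.

yes, ρ = 0.8554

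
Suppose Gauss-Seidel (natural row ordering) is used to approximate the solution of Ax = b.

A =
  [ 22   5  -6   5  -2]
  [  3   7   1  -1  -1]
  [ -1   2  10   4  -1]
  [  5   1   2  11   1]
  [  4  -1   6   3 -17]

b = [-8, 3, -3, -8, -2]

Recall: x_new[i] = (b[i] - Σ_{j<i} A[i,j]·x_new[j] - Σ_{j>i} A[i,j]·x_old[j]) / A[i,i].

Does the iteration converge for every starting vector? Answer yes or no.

yes

Split A = D + L + U, D = diag(22, 7, 10, 11, -17).
T_GS = -(D+L)⁻¹U: row 0 first, T[0,4] = -(-2)/(22) = +0.0909; later rows by forward substitution.
  T[0,:] = [+0.0000 -0.2273 +0.2727 -0.2273 +0.0909]
  T[1,:] = [+0.0000 +0.0974 -0.2597 +0.2403 +0.1039]
  T[2,:] = [+0.0000 -0.0422 +0.0792 -0.4708 +0.0883]
  T[3,:] = [+0.0000 +0.1021 -0.1148 +0.1671 -0.1577]
  T[4,:] = [+0.0000 -0.0561 +0.0872 -0.2043 +0.0186]
|λ(T)| sorted: 0.5398, 0.0946, 0.0946, 0.0575, 0.0000.
spectral radius ρ = 0.5398; 0.5398 < 1, so it converges for any x₀.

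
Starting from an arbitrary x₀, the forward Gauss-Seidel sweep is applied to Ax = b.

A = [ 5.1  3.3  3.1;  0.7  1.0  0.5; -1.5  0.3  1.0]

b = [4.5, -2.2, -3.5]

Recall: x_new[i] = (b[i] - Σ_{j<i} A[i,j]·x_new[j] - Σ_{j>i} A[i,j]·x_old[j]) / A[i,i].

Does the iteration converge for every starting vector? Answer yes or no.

Split A = D + L + U, D = diag(5.1, 1, 1).
T_GS = -(D+L)⁻¹U: row 0 first, T[0,2] = -(3.1)/(5.1) = -0.6078; later rows by forward substitution.
  T[0,:] = [+0.0000, -0.6471, -0.6078]
  T[1,:] = [+0.0000, +0.4529, -0.0745]
  T[2,:] = [+0.0000, -1.1065, -0.8894]
moduli |λ_i(T)| = 0.9482, 0.5118, 0.0000.
ρ = 0.9482; 0.9482 < 1 ⇒ converges.

yes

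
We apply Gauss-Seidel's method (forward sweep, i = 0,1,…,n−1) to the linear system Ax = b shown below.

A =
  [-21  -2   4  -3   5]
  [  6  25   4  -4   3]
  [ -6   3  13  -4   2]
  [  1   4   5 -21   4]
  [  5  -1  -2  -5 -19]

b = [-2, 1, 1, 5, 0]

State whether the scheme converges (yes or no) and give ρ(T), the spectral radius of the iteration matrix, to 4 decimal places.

yes, ρ = 0.2326

Write A = D+L+U with D = diag(-21, 25, 13, -21, -19).
Gauss-Seidel: T = -(D+L)⁻¹U, row 0 first, T[0,3] = -(-3)/(-21) = -0.1429; later rows by forward substitution.
  T[0,:] = [+0.0000 -0.0952 +0.1905 -0.1429 +0.2381]
  T[1,:] = [+0.0000 +0.0229 -0.2057 +0.1943 -0.1771]
  T[2,:] = [+0.0000 -0.0492 +0.1354 +0.1969 -0.0031]
  T[3,:] = [+0.0000 -0.0119 +0.0021 +0.0771 +0.1673]
  T[4,:] = [+0.0000 -0.0180 +0.0461 -0.0888 +0.0283]
|λ(T)| sorted: 0.2326, 0.1480, 0.1480, 0.0461, 0.0000.
ρ = 0.2326; 0.2326 < 1: convergent.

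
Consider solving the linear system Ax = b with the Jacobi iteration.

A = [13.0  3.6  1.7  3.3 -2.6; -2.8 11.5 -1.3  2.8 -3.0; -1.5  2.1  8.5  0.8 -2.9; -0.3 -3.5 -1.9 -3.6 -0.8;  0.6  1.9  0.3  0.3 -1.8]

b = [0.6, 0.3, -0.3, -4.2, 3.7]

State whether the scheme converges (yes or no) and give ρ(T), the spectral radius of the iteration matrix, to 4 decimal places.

yes, ρ = 0.8577

Diagonal D = diag(13, 11.5, 8.5, -3.6, -1.8); L, U strict lower/upper.
Jacobi T = -D⁻¹(L+U): T[2,0] = -(-1.5)/(8.5) = +0.1765; T[2,2] = 0.
  T[0,:] = [+0.0000, -0.2769, -0.1308, -0.2538, +0.2000]
  T[1,:] = [+0.2435, +0.0000, +0.1130, -0.2435, +0.2609]
  T[2,:] = [+0.1765, -0.2471, +0.0000, -0.0941, +0.3412]
  T[3,:] = [-0.0833, -0.9722, -0.5278, +0.0000, -0.2222]
  T[4,:] = [+0.3333, +1.0556, +0.1667, +0.1667, +0.0000]
eigenvalue magnitudes: 0.8577, 0.6543, 0.2435, 0.2435, 0.2358.
ρ = 0.8577; 0.8577 < 1 ⇒ converges.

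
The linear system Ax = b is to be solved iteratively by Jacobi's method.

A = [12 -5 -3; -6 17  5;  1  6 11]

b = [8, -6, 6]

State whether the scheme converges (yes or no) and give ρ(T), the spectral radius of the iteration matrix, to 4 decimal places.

yes, ρ = 0.5895

A = D + L + U where D = diag(12, 17, 11).
T_J = -D⁻¹(L+U): T[2,0] = -(1)/(11) = -0.0909; T[2,2] = 0.
  T[0,:] = [+0.0000 +0.4167 +0.2500]
  T[1,:] = [+0.3529 +0.0000 -0.2941]
  T[2,:] = [-0.0909 -0.5455 +0.0000]
eigenvalue magnitudes: 0.5895, 0.4501, 0.1394.
ρ = 0.5895; 0.5895 < 1 ⇒ converges.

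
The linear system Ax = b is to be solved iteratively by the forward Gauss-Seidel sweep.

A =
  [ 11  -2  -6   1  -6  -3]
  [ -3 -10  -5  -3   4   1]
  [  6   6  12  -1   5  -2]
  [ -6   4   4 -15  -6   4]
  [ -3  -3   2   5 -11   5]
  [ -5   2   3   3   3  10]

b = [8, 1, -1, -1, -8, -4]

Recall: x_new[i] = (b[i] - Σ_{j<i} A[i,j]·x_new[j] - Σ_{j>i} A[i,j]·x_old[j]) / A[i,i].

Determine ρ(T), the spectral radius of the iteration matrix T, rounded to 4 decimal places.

Diagonal D = diag(11, -10, 12, -15, -11, 10); L, U strict lower/upper.
Gauss-Seidel: T = -(D+L)⁻¹U, row 0 first, T[0,3] = -(1)/(11) = -0.0909; later rows by forward substitution.
  T[0,:] = [+0.0000, +0.1818, +0.5455, -0.0909, +0.5455, +0.2727]
  T[1,:] = [+0.0000, -0.0545, -0.6636, -0.2727, +0.2364, +0.0182]
  T[2,:] = [+0.0000, -0.0636, +0.0591, +0.2652, -0.8076, +0.0212]
  T[3,:] = [+0.0000, -0.1042, -0.3794, +0.0343, -0.7705, +0.1681]
  T[4,:] = [+0.0000, -0.0937, -0.1295, +0.1630, -0.7103, +0.4555]
  T[5,:] = [+0.0000, +0.1803, +0.5404, -0.1297, +0.9120, -0.0607]
|eigenvalues of T|: 1.1212, 0.3548, 0.3548, 0.0830, 0.0588, 0.0000.
ρ(T) = max|λ| = 1.1212; 1.1212 > 1, so it fails to converge.

1.1212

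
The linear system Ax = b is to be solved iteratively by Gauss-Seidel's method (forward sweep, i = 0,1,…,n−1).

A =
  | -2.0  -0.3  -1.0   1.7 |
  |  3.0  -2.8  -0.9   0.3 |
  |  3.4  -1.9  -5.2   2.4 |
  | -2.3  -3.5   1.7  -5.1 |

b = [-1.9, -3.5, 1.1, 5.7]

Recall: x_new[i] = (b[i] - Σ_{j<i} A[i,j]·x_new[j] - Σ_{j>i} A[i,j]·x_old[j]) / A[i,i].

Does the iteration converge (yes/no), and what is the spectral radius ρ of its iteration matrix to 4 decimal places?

Split A = D + L + U, D = diag(-2, -2.8, -5.2, -5.1).
T_GS = -(D+L)⁻¹U: row 0 first, T[0,2] = -(-1)/(-2) = -0.5000; later rows by forward substitution.
  T[0,:] = [+0.0000  -0.1500  -0.5000  +0.8500]
  T[1,:] = [+0.0000  -0.1607  -0.8571  +1.0179]
  T[2,:] = [+0.0000  -0.0394  -0.0137  +0.6454]
  T[3,:] = [+0.0000  +0.1648  +0.8091  -0.8667]
|roots of det(T-λI)|: 1.4416, 0.3822, 0.0182, 0.0000.
ρ = 1.4416; 1.4416 > 1, so it fails to converge.

no, ρ = 1.4416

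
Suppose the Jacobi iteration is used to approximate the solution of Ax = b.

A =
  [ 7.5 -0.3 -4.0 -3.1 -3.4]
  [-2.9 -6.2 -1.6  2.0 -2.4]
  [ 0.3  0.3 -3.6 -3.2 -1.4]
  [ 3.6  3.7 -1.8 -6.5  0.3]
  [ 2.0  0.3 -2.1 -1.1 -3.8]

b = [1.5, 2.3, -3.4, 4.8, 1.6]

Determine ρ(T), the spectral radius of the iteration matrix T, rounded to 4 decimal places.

A = D + L + U where D = diag(7.5, -6.2, -3.6, -6.5, -3.8).
Jacobi: T = -D⁻¹(L+U), T[3,2] = -(-1.8)/(-6.5) = -0.2769; T[3,3] = 0.
  T[0,:] = [+0.0000 +0.0400 +0.5333 +0.4133 +0.4533]
  T[1,:] = [-0.4677 +0.0000 -0.2581 +0.3226 -0.3871]
  T[2,:] = [+0.0833 +0.0833 +0.0000 -0.8889 -0.3889]
  T[3,:] = [+0.5538 +0.5692 -0.2769 +0.0000 +0.0462]
  T[4,:] = [+0.5263 +0.0789 -0.5526 -0.2895 +0.0000]
moduli |λ_i(T)| = 1.1970, 0.7579, 0.3774, 0.0651, 0.0651.
ρ(T) = max|λ| = 1.1970; 1.1970 > 1, so it fails to converge.

1.1970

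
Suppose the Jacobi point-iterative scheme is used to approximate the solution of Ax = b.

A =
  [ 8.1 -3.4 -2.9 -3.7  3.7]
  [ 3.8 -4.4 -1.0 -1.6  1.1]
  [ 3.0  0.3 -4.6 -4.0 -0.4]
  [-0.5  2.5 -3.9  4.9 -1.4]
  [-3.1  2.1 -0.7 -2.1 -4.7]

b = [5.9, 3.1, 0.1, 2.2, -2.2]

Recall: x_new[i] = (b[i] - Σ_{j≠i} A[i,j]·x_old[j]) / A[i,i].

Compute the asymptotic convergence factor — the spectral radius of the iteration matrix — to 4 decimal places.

1.1911

Split A = D + L + U, D = diag(8.1, -4.4, -4.6, 4.9, -4.7).
T_J = -D⁻¹(L+U): T[2,1] = -(0.3)/(-4.6) = +0.0652; T[2,2] = 0.
  T[0,:] = [+0.0000 +0.4198 +0.3580 +0.4568 -0.4568]
  T[1,:] = [+0.8636 +0.0000 -0.2273 -0.3636 +0.2500]
  T[2,:] = [+0.6522 +0.0652 +0.0000 -0.8696 -0.0870]
  T[3,:] = [+0.1020 -0.5102 +0.7959 +0.0000 +0.2857]
  T[4,:] = [-0.6596 +0.4468 -0.1489 -0.4468 +0.0000]
moduli |λ_i(T)| = 1.1911, 0.8695, 0.8480, 0.8480, 0.3202.
ρ = 1.1911; 1.1911 > 1, so it fails to converge.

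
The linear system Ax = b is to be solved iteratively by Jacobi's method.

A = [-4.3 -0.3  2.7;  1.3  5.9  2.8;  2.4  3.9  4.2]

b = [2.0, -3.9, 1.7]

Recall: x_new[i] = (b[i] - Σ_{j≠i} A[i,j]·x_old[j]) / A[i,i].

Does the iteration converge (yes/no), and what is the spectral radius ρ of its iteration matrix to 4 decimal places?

A = D + L + U where D = diag(-4.3, 5.9, 4.2).
Jacobi T = -D⁻¹(L+U): T[0,2] = -(2.7)/(-4.3) = +0.6279; T[0,0] = 0.
  T[0,:] = [+0.0000  -0.0698  +0.6279]
  T[1,:] = [-0.2203  +0.0000  -0.4746]
  T[2,:] = [-0.5714  -0.9286  +0.0000]
|λ(T)| sorted: 0.5458, 0.4480, 0.4480.
ρ = 0.5458; 0.5458 < 1 ⇒ converges.

yes, ρ = 0.5458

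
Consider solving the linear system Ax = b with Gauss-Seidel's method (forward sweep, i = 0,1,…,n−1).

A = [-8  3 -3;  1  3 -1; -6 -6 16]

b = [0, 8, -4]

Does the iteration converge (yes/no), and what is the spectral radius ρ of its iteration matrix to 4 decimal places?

Diagonal D = diag(-8, 3, 16); L, U strict lower/upper.
Gauss-Seidel: T = -(D+L)⁻¹U, row 0 first, T[0,1] = -(3)/(-8) = +0.3750; later rows by forward substitution.
  T[0,:] = [+0.0000  +0.3750  -0.3750]
  T[1,:] = [+0.0000  -0.1250  +0.4583]
  T[2,:] = [+0.0000  +0.0938  +0.0312]
|roots of det(T-λI)|: 0.2684, 0.1746, 0.0000.
ρ(T) = max|λ| = 0.2684; 0.2684 < 1: convergent.

yes, ρ = 0.2684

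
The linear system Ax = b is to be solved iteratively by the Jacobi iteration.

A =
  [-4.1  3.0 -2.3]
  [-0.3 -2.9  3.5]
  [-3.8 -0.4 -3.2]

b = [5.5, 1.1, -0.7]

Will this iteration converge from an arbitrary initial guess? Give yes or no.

no

Let D = diag(-4.1, -2.9, -3.2); L, U the strict triangles.
T_J = -D⁻¹(L+U): T[2,1] = -(-0.4)/(-3.2) = -0.1250; T[2,2] = 0.
  T[0,:] = [+0.0000  +0.7317  -0.5610]
  T[1,:] = [-0.1034  +0.0000  +1.2069]
  T[2,:] = [-1.1875  -0.1250  +0.0000]
|roots of det(T-λI)|: 1.1614, 0.9535, 0.9535.
ρ(T) = max|λ| = 1.1614; 1.1614 > 1, so it fails to converge.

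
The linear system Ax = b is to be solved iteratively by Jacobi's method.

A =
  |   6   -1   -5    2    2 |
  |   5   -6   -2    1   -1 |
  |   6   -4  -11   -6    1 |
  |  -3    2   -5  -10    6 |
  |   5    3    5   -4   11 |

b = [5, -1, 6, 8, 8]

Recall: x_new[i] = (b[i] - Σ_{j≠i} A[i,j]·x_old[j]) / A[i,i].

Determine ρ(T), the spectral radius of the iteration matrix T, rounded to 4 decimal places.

Diagonal D = diag(6, -6, -11, -10, 11); L, U strict lower/upper.
Jacobi: T = -D⁻¹(L+U), T[1,2] = -(-2)/(-6) = -0.3333; T[1,1] = 0.
  T[0,:] = [+0.0000  +0.1667  +0.8333  -0.3333  -0.3333]
  T[1,:] = [+0.8333  +0.0000  -0.3333  +0.1667  -0.1667]
  T[2,:] = [+0.5455  -0.3636  +0.0000  -0.5455  +0.0909]
  T[3,:] = [-0.3000  +0.2000  -0.5000  +0.0000  +0.6000]
  T[4,:] = [-0.4545  -0.2727  -0.4545  +0.3636  +0.0000]
eigenvalue magnitudes: 1.2236, 0.8920, 0.7066, 0.4392, 0.0642.
ρ = 1.2236; 1.2236 > 1 ⇒ diverges.

1.2236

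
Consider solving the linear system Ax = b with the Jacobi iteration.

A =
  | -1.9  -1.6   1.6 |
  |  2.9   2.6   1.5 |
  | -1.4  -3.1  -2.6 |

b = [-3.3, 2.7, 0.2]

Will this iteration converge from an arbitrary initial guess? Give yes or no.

A = D + L + U where D = diag(-1.9, 2.6, -2.6).
Jacobi T = -D⁻¹(L+U): T[0,1] = -(-1.6)/(-1.9) = -0.8421; T[0,0] = 0.
  T[0,:] = [+0.0000, -0.8421, +0.8421]
  T[1,:] = [-1.1154, +0.0000, -0.5769]
  T[2,:] = [-0.5385, -1.1923, +0.0000]
|roots of det(T-λI)|: 1.3459, 0.7986, 0.7986.
ρ(T) = max|λ| = 1.3459; 1.3459 > 1, so it fails to converge.

no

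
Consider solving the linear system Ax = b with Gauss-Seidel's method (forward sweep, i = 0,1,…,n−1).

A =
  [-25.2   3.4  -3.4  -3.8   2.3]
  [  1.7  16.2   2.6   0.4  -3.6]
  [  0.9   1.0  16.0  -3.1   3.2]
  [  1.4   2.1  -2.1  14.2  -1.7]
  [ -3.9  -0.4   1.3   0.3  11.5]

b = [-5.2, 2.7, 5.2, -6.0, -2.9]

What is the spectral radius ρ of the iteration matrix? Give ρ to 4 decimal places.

Write A = D+L+U with D = diag(-25.2, 16.2, 16, 14.2, 11.5).
GS T = -(D+L)⁻¹U: row 0 first, T[0,4] = -(2.3)/(-25.2) = +0.0913; later rows by forward substitution.
  T[0,:] = [+0.0000, +0.1349, -0.1349, -0.1508, +0.0913]
  T[1,:] = [+0.0000, -0.0142, -0.1463, -0.0089, +0.2126]
  T[2,:] = [+0.0000, -0.0067, +0.0167, +0.2028, -0.2184]
  T[3,:] = [+0.0000, -0.0122, +0.0374, +0.0462, +0.0470]
  T[4,:] = [+0.0000, +0.0463, -0.0537, -0.0756, +0.0618]
moduli |λ_i(T)| = 0.2184, 0.1075, 0.1075, 0.0674, 0.0000.
ρ(T) = max|λ| = 0.2184; 0.2184 < 1, so it converges for any x₀.

0.2184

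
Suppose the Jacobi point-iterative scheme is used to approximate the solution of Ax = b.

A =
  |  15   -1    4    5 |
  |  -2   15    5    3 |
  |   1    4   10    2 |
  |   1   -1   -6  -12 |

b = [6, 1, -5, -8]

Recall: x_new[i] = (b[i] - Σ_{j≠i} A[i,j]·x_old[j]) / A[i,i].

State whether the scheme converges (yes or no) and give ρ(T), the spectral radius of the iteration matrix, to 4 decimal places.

A = D + L + U where D = diag(15, 15, 10, -12).
Jacobi T = -D⁻¹(L+U): T[2,3] = -(2)/(10) = -0.2000; T[2,2] = 0.
  T[0,:] = [+0.0000 +0.0667 -0.2667 -0.3333]
  T[1,:] = [+0.1333 +0.0000 -0.3333 -0.2000]
  T[2,:] = [-0.1000 -0.4000 +0.0000 -0.2000]
  T[3,:] = [+0.0833 -0.0833 -0.5000 +0.0000]
|eigenvalues of T|: 0.5486, 0.3526, 0.3526, 0.1211.
spectral radius ρ = 0.5486; 0.5486 < 1: convergent.

yes, ρ = 0.5486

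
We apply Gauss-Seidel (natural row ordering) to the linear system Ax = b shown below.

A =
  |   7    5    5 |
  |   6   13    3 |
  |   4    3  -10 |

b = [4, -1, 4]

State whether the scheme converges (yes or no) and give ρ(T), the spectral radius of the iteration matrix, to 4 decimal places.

A = D + L + U where D = diag(7, 13, -10).
T_GS = -(D+L)⁻¹U: row 0 first, T[0,1] = -(5)/(7) = -0.7143; later rows by forward substitution.
  T[0,:] = [+0.0000 -0.7143 -0.7143]
  T[1,:] = [+0.0000 +0.3297 +0.0989]
  T[2,:] = [+0.0000 -0.1868 -0.2560]
eigenvalue magnitudes: 0.2962, 0.2226, 0.0000.
ρ = 0.2962; 0.2962 < 1: convergent.

yes, ρ = 0.2962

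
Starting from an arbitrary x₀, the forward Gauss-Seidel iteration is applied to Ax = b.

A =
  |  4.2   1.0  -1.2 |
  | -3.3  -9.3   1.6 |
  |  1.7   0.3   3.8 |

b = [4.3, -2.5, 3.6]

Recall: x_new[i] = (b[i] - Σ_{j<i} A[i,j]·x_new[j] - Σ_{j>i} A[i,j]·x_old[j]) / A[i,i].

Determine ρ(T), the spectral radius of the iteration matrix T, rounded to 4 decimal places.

A = D + L + U where D = diag(4.2, -9.3, 3.8).
GS T = -(D+L)⁻¹U: row 0 first, T[0,2] = -(-1.2)/(4.2) = +0.2857; later rows by forward substitution.
  T[0,:] = [+0.0000, -0.2381, +0.2857]
  T[1,:] = [+0.0000, +0.0845, +0.0707]
  T[2,:] = [+0.0000, +0.0998, -0.1334]
|roots of det(T-λI)|: 0.1620, 0.1131, 0.0000.
spectral radius ρ = 0.1620; 0.1620 < 1: convergent.

0.1620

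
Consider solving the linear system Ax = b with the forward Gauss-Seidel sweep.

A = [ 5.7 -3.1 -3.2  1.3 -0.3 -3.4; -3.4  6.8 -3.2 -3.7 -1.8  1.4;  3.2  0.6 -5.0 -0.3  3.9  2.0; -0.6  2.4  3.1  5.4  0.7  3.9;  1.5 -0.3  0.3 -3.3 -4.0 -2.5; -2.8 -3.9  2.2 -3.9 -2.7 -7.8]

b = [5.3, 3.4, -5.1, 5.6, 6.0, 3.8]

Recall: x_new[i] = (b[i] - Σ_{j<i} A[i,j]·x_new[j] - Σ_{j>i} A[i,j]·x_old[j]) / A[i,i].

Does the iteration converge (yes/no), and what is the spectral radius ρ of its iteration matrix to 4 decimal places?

no, ρ = 1.4483

Write A = D+L+U with D = diag(5.7, 6.8, -5, 5.4, -4, -7.8).
GS T = -(D+L)⁻¹U: row 0 first, T[0,5] = -(-3.4)/(5.7) = +0.5965; later rows by forward substitution.
  T[0,:] = [+0.0000, +0.5439, +0.5614, -0.2281, +0.0526, +0.5965]
  T[1,:] = [+0.0000, +0.2719, +0.7513, +0.4301, +0.2910, +0.0924]
  T[2,:] = [+0.0000, +0.3807, +0.4495, -0.1544, +0.8486, +0.7928]
  T[3,:] = [+0.0000, -0.2790, -0.5295, -0.1279, -0.7403, -1.1521]
  T[4,:] = [+0.0000, +0.4423, +0.6248, -0.0239, +0.6723, +0.6017]
  T[5,:] = [+0.0000, -0.2374, -0.4019, -0.1045, +0.2124, +0.3311]
moduli |λ_i(T)| = 1.4483, 0.5875, 0.2501, 0.2501, 0.0084, 0.0000.
spectral radius ρ = 1.4483; 1.4483 > 1 ⇒ diverges.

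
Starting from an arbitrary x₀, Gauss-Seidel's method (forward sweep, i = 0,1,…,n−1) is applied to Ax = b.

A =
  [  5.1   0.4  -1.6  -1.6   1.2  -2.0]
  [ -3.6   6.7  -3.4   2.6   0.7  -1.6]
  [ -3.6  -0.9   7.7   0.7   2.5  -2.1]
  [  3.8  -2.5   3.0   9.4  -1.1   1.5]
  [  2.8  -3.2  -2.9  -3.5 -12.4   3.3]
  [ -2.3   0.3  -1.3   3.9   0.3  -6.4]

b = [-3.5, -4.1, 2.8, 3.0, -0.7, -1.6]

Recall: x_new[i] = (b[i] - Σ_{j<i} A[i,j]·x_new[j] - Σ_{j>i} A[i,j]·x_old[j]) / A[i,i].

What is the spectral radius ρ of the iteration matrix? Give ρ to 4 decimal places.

Split A = D + L + U, D = diag(5.1, 6.7, 7.7, 9.4, -12.4, -6.4).
GS T = -(D+L)⁻¹U: row 0 first, T[0,2] = -(-1.6)/(5.1) = +0.3137; later rows by forward substitution.
  T[0,:] = [+0.0000 -0.0784 +0.3137 +0.3137 -0.2353 +0.3922]
  T[1,:] = [+0.0000 -0.0421 +0.6760 -0.2195 -0.2309 +0.4495]
  T[2,:] = [+0.0000 -0.0416 +0.2257 +0.0301 -0.4617 +0.5086]
  T[3,:] = [+0.0000 +0.0338 -0.0191 -0.1948 +0.2981 -0.3609]
  T[4,:] = [+0.0000 -0.0066 -0.1510 +0.1754 +0.0303 +0.2216]
  T[5,:] = [+0.0000 +0.0549 -0.1456 -0.2396 +0.3506 -0.4327]
|eigenvalues of T|: 0.7537, 0.3432, 0.0589, 0.0589, 0.0452, 0.0000.
ρ(T) = max|λ| = 0.7537; 0.7537 < 1, so it converges for any x₀.

0.7537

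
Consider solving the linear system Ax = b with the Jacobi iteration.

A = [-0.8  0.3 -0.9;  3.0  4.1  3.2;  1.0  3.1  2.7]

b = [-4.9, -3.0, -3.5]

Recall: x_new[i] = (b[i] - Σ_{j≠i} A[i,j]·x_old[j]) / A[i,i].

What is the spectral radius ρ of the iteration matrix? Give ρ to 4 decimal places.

1.2974

Write A = D+L+U with D = diag(-0.8, 4.1, 2.7).
Jacobi T = -D⁻¹(L+U): T[1,2] = -(3.2)/(4.1) = -0.7805; T[1,1] = 0.
  T[0,:] = [+0.0000 +0.3750 -1.1250]
  T[1,:] = [-0.7317 +0.0000 -0.7805]
  T[2,:] = [-0.3704 -1.1481 +0.0000]
moduli |λ_i(T)| = 1.2974, 0.8031, 0.8031.
ρ = 1.2974; 1.2974 > 1: divergent.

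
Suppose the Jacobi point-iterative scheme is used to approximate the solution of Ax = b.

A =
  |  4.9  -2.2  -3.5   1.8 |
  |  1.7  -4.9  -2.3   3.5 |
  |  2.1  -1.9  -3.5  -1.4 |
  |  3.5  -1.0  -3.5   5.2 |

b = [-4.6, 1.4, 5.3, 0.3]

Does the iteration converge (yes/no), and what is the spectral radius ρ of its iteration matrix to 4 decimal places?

no, ρ = 1.2761

Let D = diag(4.9, -4.9, -3.5, 5.2); L, U the strict triangles.
T_J = -D⁻¹(L+U): T[3,0] = -(3.5)/(5.2) = -0.6731; T[3,3] = 0.
  T[0,:] = [+0.0000  +0.4490  +0.7143  -0.3673]
  T[1,:] = [+0.3469  +0.0000  -0.4694  +0.7143]
  T[2,:] = [+0.6000  -0.5429  +0.0000  -0.4000]
  T[3,:] = [-0.6731  +0.1923  +0.6731  +0.0000]
|λ(T)| sorted: 1.2761, 0.6642, 0.5171, 0.5171.
ρ(T) = max|λ| = 1.2761; 1.2761 > 1: divergent.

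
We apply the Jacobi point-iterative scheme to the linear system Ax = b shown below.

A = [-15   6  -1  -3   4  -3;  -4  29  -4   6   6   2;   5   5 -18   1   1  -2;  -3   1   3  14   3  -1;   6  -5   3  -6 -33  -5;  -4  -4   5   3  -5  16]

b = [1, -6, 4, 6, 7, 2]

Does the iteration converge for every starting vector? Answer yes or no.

Diagonal D = diag(-15, 29, -18, 14, -33, 16); L, U strict lower/upper.
T_J = -D⁻¹(L+U): T[3,1] = -(1)/(14) = -0.0714; T[3,3] = 0.
  T[0,:] = [+0.0000 +0.4000 -0.0667 -0.2000 +0.2667 -0.2000]
  T[1,:] = [+0.1379 +0.0000 +0.1379 -0.2069 -0.2069 -0.0690]
  T[2,:] = [+0.2778 +0.2778 +0.0000 +0.0556 +0.0556 -0.1111]
  T[3,:] = [+0.2143 -0.0714 -0.2143 +0.0000 -0.2143 +0.0714]
  T[4,:] = [+0.1818 -0.1515 +0.0909 -0.1818 +0.0000 -0.1515]
  T[5,:] = [+0.2500 +0.2500 -0.3125 -0.1875 +0.3125 +0.0000]
|roots of det(T-λI)|: 0.5234, 0.3511, 0.3511, 0.3142, 0.2200, 0.2200.
ρ(T) = max|λ| = 0.5234; 0.5234 < 1: convergent.

yes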